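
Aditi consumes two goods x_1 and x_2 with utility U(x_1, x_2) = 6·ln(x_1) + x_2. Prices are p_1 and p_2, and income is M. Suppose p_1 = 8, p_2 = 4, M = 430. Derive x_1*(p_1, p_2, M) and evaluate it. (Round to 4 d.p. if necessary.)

x_1* = 3

At the given prices: x_1* = 6·4/8 = 3.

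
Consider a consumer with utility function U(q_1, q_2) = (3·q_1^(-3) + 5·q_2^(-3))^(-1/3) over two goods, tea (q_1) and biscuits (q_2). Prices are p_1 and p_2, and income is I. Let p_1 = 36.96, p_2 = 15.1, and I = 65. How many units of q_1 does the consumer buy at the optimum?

q_1* = 1.1126

From the CES first-order condition, (3/5)·(q_2/q_1)^(4) = p_1/p_2.
Solve for the ratio: q_2/q_1 = [(5/3)·p_1/p_2]^(0.25).
With the ratio pinned down, the budget gives q_1* = I/(p_1 + p_2·(q_2/q_1)) and q_2* = (q_2/q_1)·q_1*.
Numerically q_2/q_1 = 1.421186, so q_1* = 65/(36.96 + 15.1·1.421186) = 1.1126.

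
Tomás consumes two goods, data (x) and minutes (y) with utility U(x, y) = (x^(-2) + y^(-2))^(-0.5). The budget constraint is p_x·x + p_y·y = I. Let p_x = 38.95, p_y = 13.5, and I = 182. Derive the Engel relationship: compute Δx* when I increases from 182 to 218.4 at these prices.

With the ratio pinned down, the budget gives x* = I/(p_x + p_y·(y/x)) and y* = (y/x)·x*.
Numerically y/x = 1.423611, so x* = 182/(38.95 + 13.5·1.423611) = 3.1288.
At I' = 218.4: x* = 3.7546. Change: 3.7546 − 3.1288 = 0.6258.

Δx* = 0.6258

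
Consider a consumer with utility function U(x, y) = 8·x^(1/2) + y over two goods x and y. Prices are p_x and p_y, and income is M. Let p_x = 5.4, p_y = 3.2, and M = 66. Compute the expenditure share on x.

share on x = 0.4597

Thus x* = (4·p_y/p_x)² — independent of M — with the rest of income spent on y.
Plugging in: x* = (4·3.2/5.4)² = 5.6187, y* = 11.1435.
Expenditure on x: 5.4·5.6187 = 30.3407; share = 0.4597.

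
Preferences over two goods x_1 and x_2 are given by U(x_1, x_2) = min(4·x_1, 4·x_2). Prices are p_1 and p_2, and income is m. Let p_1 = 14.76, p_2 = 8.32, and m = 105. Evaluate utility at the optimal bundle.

V = 18.1976

With perfect complements, no substitution: consume in ratio x_1:x_2 = 4:4.
Budget: p_1·x_1 + p_2·x_1 = m, so (4·p_1 + 4·p_2)·x_1 = 4·m.
Demand: x_1*(p_1,p_2,m) = 4·m/(4·p_1 + 4·p_2), x_2* = 4·m/(4·p_1 + 4·p_2).
Here 4·14.76 + 4·8.32 = 92.32, giving x_1* = 4.5494 and x_2* = 4.5494.
Utility at the optimum: U(4.5494, 4.5494) = 18.1976.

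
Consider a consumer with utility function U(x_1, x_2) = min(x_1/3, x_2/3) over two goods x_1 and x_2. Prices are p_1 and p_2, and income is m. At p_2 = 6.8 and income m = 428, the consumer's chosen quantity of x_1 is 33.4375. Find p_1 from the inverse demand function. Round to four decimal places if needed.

p_1 = 6

With perfect complements, no substitution: consume in ratio x_1:x_2 = 3:3.
Budget: p_1·x_1 + p_2·x_1 = m, so (3·p_1 + 3·p_2)·x_1 = 3·m.
Demand: x_1*(p_1,p_2,m) = 3·m/(3·p_1 + 3·p_2), x_2* = 3·m/(3·p_1 + 3·p_2).
Set x_1* = 33.4375 in the demand function and solve for p_1: p_1 = 6.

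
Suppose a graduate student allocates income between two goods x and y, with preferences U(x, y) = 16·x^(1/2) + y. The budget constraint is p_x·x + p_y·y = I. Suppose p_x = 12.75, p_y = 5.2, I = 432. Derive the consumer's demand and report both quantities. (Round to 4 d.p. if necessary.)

Set MRS = p_x/p_y: 8·x^(−1/2) = p_x/p_y.
Thus x* = (8·p_y/p_x)² — independent of I — with the rest of income spent on y.
Plugging in: x* = (8·5.2/12.75)² = 10.6455, y* = 56.975.

x* = 10.6455, y* = 56.975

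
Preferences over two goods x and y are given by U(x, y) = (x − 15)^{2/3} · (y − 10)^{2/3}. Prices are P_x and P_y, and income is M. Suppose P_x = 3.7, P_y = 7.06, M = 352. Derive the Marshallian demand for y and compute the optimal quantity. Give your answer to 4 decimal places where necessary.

y* = 25.9986

This is Cobb-Douglas in (x−15, y−10): tangency gives 2/3·P_y·(y−10) = 2/3·P_x·(x−15).
Substituting into the budget: x* = 15 + 0.5·(M − 15·P_x − 10·P_y)/P_x, and y* = 10 + 0.5·(…)/P_y.
Discretionary income = 352 − 15·3.7 − 10·7.06 = 225.9; y* = 10 + 0.5·225.9/7.06 = 25.9986.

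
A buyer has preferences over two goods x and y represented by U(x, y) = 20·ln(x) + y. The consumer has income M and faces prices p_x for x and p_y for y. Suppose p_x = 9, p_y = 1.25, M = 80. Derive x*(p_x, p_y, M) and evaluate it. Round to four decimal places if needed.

MU_x = 20/x, MU_y = 1. Tangency: 20/x = p_x/p_y.
So x*(p_x,p_y) = 20·p_y/p_x, independent of income; and y* = (M − 20·p_y)/p_y.
At the given prices: x* = 20·1.25/9 = 2.7778.

x* = 2.7778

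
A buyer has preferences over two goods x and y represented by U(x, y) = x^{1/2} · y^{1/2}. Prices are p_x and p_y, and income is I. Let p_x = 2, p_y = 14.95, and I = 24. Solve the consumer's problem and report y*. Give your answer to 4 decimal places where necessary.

The MRS is y/x. Set MRS = p_x/p_y.
So 0.5·p_y·y = 0.5·p_x·x; combined with the budget, a share 0.5 of income goes to x.
Demand: x*(p_x,p_y,I) = 0.5·I/p_x and y* = 0.5·I/p_y.
At p_x=2, p_y=14.95, I=24: y* = 0.5·24/14.95 = 0.8027.

y* = 0.8027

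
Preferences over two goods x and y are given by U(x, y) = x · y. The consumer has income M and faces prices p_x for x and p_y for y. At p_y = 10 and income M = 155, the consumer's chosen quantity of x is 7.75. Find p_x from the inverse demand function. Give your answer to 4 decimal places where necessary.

p_x = 10

Tangency: MRS = y/x = p_x/p_y.
Rearranging, p_y·y = p_x·x. Substituting into the budget gives p_x·x·(1 + 1) = M.
Demand: x*(p_x,p_y,M) = 0.5·M/p_x and y* = 0.5·M/p_y.
Set x* = 7.75 in the demand function and solve for p_x: p_x = 10.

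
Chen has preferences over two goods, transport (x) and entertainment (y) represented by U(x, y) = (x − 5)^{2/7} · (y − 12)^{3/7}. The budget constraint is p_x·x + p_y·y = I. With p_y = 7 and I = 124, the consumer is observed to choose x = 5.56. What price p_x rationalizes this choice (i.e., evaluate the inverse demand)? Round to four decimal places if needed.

p_x = 6.25

MRS = (2/3)·(y−12)/(x−5). Tangency with p_x/p_y gives y−12 = (3/2)·(p_x/p_y)·(x−5).
After buying the subsistence bundle (5, 12), a share 0.4 of the remaining income goes to x: x* = 5 + 0.4·(I − 5p_x − 12p_y)/p_x.
Set x* = 5.56 in the demand function and solve for p_x: p_x = 6.25.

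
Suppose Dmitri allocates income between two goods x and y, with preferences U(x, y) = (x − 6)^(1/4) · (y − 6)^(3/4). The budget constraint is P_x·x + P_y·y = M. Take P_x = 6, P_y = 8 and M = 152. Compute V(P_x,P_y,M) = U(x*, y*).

V = 5.2052

This is Cobb-Douglas in (x−6, y−6): tangency gives 0.25·P_y·(y−6) = 0.75·P_x·(x−6).
Substituting into the budget: x* = 6 + 0.25·(M − 6·P_x − 6·P_y)/P_x, and y* = 6 + 0.75·(…)/P_y.
Discretionary income = 152 − 6·6 − 6·8 = 68; x* = 6 + 0.25·68/6 = 8.8333; y* = 6 + 0.75·68/8 = 12.375.
Utility at the optimum: U(8.8333, 12.375) = 5.2052.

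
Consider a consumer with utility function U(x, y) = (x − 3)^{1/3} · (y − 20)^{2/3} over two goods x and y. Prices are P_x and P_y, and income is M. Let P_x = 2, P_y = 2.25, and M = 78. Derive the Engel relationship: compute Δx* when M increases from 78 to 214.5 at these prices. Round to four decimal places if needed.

Δx* = 22.75

Let x' = x−3, y' = y−20. MRS = (1/2)·y'/x' = P_x/P_y.
After buying the subsistence bundle (3, 20), a share 1/3 of the remaining income goes to x: x* = 3 + 1/3·(M − 3P_x − 20P_y)/P_x.
Discretionary income = 78 − 3·2 − 20·2.25 = 27; x* = 3 + 1/3·27/2 = 7.5.
At M' = 214.5: x* = 30.25. Change: 30.25 − 7.5 = 22.75.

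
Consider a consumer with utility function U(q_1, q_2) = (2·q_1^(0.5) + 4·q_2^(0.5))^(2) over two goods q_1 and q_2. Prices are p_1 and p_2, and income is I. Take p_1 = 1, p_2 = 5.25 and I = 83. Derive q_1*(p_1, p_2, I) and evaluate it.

q_1* = 47.1081

From the CES first-order condition, (1/2)·(q_2/q_1)^(0.5) = p_1/p_2.
Solve for the ratio: q_2/q_1 = [2·p_1/p_2]^(2).
Substitute q_2 = (q_2/q_1)·q_1 into the budget: q_1* = I/(p_1 + p_2·(q_2/q_1)).
Numerically q_2/q_1 = 0.145125, so q_1* = 83/(1 + 5.25·0.145125) = 47.1081.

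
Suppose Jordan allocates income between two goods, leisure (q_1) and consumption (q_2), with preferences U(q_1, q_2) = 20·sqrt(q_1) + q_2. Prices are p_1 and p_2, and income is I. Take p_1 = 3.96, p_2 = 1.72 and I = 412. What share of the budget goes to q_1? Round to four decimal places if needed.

Thus q_1* = (10·p_2/p_1)² — independent of I — with the rest of income spent on q_2.
Plugging in: q_1* = (10·1.72/3.96)² = 18.8654, q_2* = 196.1005.
Expenditure on q_1: 3.96·18.8654 = 74.7071; share = 0.1813.

share on q_1 = 0.1813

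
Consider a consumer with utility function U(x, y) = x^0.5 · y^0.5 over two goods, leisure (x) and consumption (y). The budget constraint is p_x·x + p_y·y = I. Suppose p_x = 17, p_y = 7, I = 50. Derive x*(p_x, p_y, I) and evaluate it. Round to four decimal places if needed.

x* = 1.4706

At p_x=17, p_y=7, I=50: x* = 0.5·50/17 = 1.4706.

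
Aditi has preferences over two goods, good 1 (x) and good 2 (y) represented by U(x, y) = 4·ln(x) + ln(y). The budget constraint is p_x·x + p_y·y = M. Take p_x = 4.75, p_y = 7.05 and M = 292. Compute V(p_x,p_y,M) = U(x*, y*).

MU_x/MU_y = (4·y)/(x); tangency sets this equal to p_x/p_y.
So 4·p_y·y = p_x·x; combined with the budget, a share 0.8 of income goes to x.
Demand: x*(p_x,p_y,M) = 0.8·M/p_x and y* = 0.2·M/p_y.
At p_x=4.75, p_y=7.05, M=292: x* = 0.8·292/4.75 = 49.1789, y* = 8.2837.
Utility at the optimum: U(49.1789, 8.2837) = 17.6962.

V = 17.6962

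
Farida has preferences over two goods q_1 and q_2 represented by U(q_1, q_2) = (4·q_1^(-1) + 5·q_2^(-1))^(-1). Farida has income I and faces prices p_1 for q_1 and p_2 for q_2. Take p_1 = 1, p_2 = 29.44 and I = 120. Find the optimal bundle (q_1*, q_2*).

q_1* = 16.982, q_2* = 3.4993

From the CES first-order condition, (4/5)·(q_2/q_1)^(2) = p_1/p_2.
Hence q_2/q_1 = ((5/4)·p_1/p_2)^(1/(2)), i.e. raised to the 0.5 power.
Substitute q_2 = (q_2/q_1)·q_1 into the budget: q_1* = I/(p_1 + p_2·(q_2/q_1)).
Numerically q_2/q_1 = 0.206056, so q_1* = 120/(1 + 29.44·0.206056) = 16.982 and q_2* = 0.206056·16.982 = 3.4993.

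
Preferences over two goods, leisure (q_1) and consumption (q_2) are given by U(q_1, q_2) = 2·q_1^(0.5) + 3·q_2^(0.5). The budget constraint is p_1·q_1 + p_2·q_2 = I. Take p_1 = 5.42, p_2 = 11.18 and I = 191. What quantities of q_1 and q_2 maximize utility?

q_1* = 16.8548, q_2* = 8.913

MU_q_1 ∝ 2·q_1^(-0.5), MU_q_2 ∝ 3·q_2^(-0.5), so MRS = (2/3)·(q_2/q_1)^(0.5) = p_1/p_2.
Solve for the ratio: q_2/q_1 = [(3/2)·p_1/p_2]^(2).
With the ratio pinned down, the budget gives q_1* = I/(p_1 + p_2·(q_2/q_1)) and q_2* = (q_2/q_1)·q_1*.
Numerically q_2/q_1 = 0.528807, so q_1* = 191/(5.42 + 11.18·0.528807) = 16.8548 and q_2* = 0.528807·16.8548 = 8.913.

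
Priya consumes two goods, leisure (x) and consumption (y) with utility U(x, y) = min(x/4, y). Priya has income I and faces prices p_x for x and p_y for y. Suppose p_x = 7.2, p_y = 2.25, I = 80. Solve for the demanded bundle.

Demand: x*(p_x,p_y,I) = 4·I/(4·p_x + p_y), y* = I/(4·p_x + p_y).
Here 4·7.2 + 2.25 = 31.05, giving x* = 10.306 and y* = 2.5765.

x* = 10.306, y* = 2.5765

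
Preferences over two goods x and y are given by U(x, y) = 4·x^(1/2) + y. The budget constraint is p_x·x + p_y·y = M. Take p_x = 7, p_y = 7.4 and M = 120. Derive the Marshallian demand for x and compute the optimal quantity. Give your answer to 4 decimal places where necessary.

Plugging in: x* = (2·7.4/7)² = 4.4702.

x* = 4.4702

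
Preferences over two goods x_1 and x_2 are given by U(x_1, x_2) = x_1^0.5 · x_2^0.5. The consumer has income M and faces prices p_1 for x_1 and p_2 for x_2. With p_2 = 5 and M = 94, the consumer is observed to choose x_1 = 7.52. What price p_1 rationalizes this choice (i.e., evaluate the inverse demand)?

p_1 = 6.25

Tangency: MRS = x_2/x_1 = p_1/p_2.
So 0.5·p_2·x_2 = 0.5·p_1·x_1; combined with the budget, a share 0.5 of income goes to x_1.
Demand: x_1*(p_1,p_2,M) = 0.5·M/p_1 and x_2* = 0.5·M/p_2.
Set x_1* = 7.52 in the demand function and solve for p_1: p_1 = 6.25.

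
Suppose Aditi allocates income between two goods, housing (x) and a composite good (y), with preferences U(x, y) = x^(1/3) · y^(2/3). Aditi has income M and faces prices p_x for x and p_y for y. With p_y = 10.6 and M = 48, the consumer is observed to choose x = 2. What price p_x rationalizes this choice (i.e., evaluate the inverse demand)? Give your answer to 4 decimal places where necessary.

p_x = 8

MU_x/MU_y = (1/3·y)/(2/3·x); tangency sets this equal to p_x/p_y.
Rearranging, p_y·y = 2·p_x·x. Substituting into the budget gives p_x·x·(1 + 2) = M.
Demand: x*(p_x,p_y,M) = 1/3·M/p_x and y* = 2/3·M/p_y.
Set x* = 2 in the demand function and solve for p_x: p_x = 8.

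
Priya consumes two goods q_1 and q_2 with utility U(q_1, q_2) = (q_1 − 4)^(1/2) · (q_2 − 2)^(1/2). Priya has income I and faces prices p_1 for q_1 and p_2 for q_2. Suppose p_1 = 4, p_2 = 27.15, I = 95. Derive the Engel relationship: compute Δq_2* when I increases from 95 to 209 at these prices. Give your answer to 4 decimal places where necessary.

This is Cobb-Douglas in (q_1−4, q_2−2): tangency gives 0.5·p_2·(q_2−2) = 0.5·p_1·(q_1−4).
Substituting into the budget: q_1* = 4 + 0.5·(I − 4·p_1 − 2·p_2)/p_1, and q_2* = 2 + 0.5·(…)/p_2.
Discretionary income = 95 − 4·4 − 2·27.15 = 24.7; q_2* = 2 + 0.5·24.7/27.15 = 2.4549.
At I' = 209: q_2* = 4.5543. Change: 4.5543 − 2.4549 = 2.0994.

Δq_2* = 2.0994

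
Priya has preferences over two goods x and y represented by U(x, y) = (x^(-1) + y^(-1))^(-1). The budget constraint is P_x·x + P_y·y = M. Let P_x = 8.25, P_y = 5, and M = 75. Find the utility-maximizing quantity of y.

y* = 6.5659

MU_x ∝ x^(-2), MU_y ∝ y^(-2), so MRS = (y/x)^(2) = P_x/P_y.
Hence y/x = (P_x/P_y)^(1/(2)), i.e. raised to the 0.5 power.
Substitute y = (y/x)·x into the budget: x* = M/(P_x + P_y·(y/x)).
Numerically y/x = 1.284523, so x* = 75/(8.25 + 5·1.284523) = 5.1116 and y* = 1.284523·5.1116 = 6.5659.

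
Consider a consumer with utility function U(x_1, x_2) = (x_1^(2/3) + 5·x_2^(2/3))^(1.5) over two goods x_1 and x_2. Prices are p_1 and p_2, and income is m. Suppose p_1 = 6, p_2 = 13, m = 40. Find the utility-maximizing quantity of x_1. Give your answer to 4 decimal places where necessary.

x_1* = 0.2413

MRS = MU_x_1/MU_x_2 = (1/5)·(x_2/x_1)^(1/3). Set equal to p_1/p_2.
Solve for the ratio: x_2/x_1 = [5·p_1/p_2]^(3).
Substitute x_2 = (x_2/x_1)·x_1 into the budget: x_1* = m/(p_1 + p_2·(x_2/x_1)).
Numerically x_2/x_1 = 12.289486, so x_1* = 40/(6 + 13·12.289486) = 0.2413.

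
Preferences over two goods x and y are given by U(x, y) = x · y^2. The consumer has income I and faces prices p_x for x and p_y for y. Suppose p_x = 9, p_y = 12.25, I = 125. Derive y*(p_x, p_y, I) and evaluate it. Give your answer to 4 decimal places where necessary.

y* = 6.8027

Tangency: MRS = (1/2)·y/x = p_x/p_y.
So p_y·y = 2·p_x·x; combined with the budget, a share 1/3 of income goes to x.
Demand: x*(p_x,p_y,I) = 1/3·I/p_x and y* = 2/3·I/p_y.
At p_x=9, p_y=12.25, I=125: y* = 2/3·125/12.25 = 6.8027.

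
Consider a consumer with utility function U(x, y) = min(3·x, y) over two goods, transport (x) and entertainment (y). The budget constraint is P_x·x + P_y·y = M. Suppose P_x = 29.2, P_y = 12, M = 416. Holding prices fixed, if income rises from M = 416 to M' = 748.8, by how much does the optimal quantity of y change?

Leontief preferences: the optimum is at the kink where x/1 = y/3, i.e. y = 3·x.
Budget: P_x·x + P_y·3·x = M, so (P_x + 3·P_y)·x = M.
Demand: x*(P_x,P_y,M) = M/(P_x + 3·P_y), y* = 3·M/(P_x + 3·P_y).
Here 29.2 + 3·12 = 65.2, giving y* = 19.1411.
At M' = 748.8: y* = 34.454. Change: 34.454 − 19.1411 = 15.3129.

Δy* = 15.3129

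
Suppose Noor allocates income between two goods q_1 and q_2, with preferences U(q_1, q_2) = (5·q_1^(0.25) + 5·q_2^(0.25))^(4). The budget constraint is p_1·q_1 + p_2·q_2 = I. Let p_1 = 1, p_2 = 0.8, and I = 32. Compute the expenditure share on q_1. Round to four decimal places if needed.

With the ratio pinned down, the budget gives q_1* = I/(p_1 + p_2·(q_2/q_1)) and q_2* = (q_2/q_1)·q_1*.
Numerically q_2/q_1 = 1.346522, so q_1* = 32/(1 + 0.8·1.346522) = 15.4052 and q_2* = 1.346522·15.4052 = 20.7435.
Expenditure on q_1: 1·15.4052 = 15.4052; share = 0.4814.

share on q_1 = 0.4814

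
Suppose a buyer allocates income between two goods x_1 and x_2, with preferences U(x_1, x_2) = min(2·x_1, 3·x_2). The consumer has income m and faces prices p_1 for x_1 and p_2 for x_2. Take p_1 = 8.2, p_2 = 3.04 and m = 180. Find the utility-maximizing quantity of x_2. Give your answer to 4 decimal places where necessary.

Leontief preferences: the optimum is at the kink where x_1/3 = x_2/2, i.e. x_2 = (2/3)·x_1.
Budget: p_1·x_1 + p_2·(2/3)·x_1 = m, so (3·p_1 + 2·p_2)·x_1 = 3·m.
Demand: x_1*(p_1,p_2,m) = 3·m/(3·p_1 + 2·p_2), x_2* = 2·m/(3·p_1 + 2·p_2).
Here 3·8.2 + 2·3.04 = 30.68, giving x_2* = 11.734.

x_2* = 11.734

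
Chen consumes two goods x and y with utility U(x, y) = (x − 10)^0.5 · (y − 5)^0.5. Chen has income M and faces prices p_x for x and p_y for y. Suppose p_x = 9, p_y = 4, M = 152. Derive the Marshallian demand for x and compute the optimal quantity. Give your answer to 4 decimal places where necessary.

x* = 12.3333

After buying the subsistence bundle (10, 5), a share 0.5 of the remaining income goes to x: x* = 10 + 0.5·(M − 10p_x − 5p_y)/p_x.
Discretionary income = 152 − 10·9 − 5·4 = 42; x* = 10 + 0.5·42/9 = 12.3333.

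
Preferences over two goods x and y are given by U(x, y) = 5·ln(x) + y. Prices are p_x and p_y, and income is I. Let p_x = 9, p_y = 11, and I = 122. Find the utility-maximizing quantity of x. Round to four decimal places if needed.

Set MRS = p_x/p_y: (5/x)/1 = p_x/p_y.
So x*(p_x,p_y) = 5·p_y/p_x, independent of income; and y* = (I − 5·p_y)/p_y.
At the given prices: x* = 5·11/9 = 6.1111.

x* = 6.1111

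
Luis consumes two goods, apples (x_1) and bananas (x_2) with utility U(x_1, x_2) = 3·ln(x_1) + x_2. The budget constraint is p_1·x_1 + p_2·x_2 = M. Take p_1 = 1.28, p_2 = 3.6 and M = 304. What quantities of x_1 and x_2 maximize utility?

MU_x_1 = 3/x_1, MU_x_2 = 1. Tangency: 3/x_1 = p_1/p_2.
So x_1*(p_1,p_2) = 3·p_2/p_1, independent of income; and x_2* = (M − 3·p_2)/p_2.
At the given prices: x_1* = 3·3.6/1.28 = 8.4375, and x_2* = 81.4444.

x_1* = 8.4375, x_2* = 81.4444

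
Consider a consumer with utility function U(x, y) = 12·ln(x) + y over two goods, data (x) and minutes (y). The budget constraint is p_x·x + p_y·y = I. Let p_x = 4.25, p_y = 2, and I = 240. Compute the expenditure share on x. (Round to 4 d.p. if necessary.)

share on x = 0.1

Set MRS = p_x/p_y: (12/x)/1 = p_x/p_y.
So x*(p_x,p_y) = 12·p_y/p_x, independent of income; and y* = (I − 12·p_y)/p_y.
At the given prices: x* = 12·2/4.25 = 5.6471, and y* = 108.
Expenditure on x: 4.25·5.6471 = 24; share = 0.1.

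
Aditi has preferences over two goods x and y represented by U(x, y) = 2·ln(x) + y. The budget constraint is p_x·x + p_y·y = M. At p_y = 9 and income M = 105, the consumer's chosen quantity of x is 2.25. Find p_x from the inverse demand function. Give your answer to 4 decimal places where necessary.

Set MRS = p_x/p_y: (2/x)/1 = p_x/p_y.
So x*(p_x,p_y) = 2·p_y/p_x, independent of income; and y* = (M − 2·p_y)/p_y.
Set x* = 2.25 in the demand function and solve for p_x: p_x = 8.

p_x = 8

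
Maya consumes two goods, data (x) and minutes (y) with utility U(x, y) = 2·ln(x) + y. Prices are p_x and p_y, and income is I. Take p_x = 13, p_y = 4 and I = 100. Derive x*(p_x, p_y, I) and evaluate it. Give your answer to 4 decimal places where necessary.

x* = 0.6154

MU_x = 2/x, MU_y = 1. Tangency: 2/x = p_x/p_y.
So x*(p_x,p_y) = 2·p_y/p_x, independent of income; and y* = (I − 2·p_y)/p_y.
At the given prices: x* = 2·4/13 = 0.6154.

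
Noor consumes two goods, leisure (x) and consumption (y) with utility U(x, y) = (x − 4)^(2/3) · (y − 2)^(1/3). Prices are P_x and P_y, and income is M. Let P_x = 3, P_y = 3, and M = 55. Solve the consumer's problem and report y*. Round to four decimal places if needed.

Let x' = x−4, y' = y−2. MRS = 2·y'/x' = P_x/P_y.
Substituting into the budget: x* = 4 + 2/3·(M − 4·P_x − 2·P_y)/P_x, and y* = 2 + 1/3·(…)/P_y.
Discretionary income = 55 − 4·3 − 2·3 = 37; y* = 2 + 1/3·37/3 = 6.1111.

y* = 6.1111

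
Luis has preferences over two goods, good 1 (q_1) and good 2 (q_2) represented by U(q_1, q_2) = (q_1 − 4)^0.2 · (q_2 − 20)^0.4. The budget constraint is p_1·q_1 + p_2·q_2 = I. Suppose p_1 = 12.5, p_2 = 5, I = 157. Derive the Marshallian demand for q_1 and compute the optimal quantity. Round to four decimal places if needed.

This is Cobb-Douglas in (q_1−4, q_2−20): tangency gives 0.2·p_2·(q_2−20) = 0.4·p_1·(q_1−4).
Substituting into the budget: q_1* = 4 + 1/3·(I − 4·p_1 − 20·p_2)/p_1, and q_2* = 20 + 2/3·(…)/p_2.
Discretionary income = 157 − 4·12.5 − 20·5 = 7; q_1* = 4 + 1/3·7/12.5 = 4.1867.

q_1* = 4.1867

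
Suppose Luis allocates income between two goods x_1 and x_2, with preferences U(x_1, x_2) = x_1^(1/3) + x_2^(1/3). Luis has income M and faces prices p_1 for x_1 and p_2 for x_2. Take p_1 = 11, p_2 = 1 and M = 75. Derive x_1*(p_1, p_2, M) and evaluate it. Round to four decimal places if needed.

x_1* = 1.5795

MRS = MU_x_1/MU_x_2 = (x_2/x_1)^(2/3). Set equal to p_1/p_2.
Solve for the ratio: x_2/x_1 = [p_1/p_2]^(1.5).
Substitute x_2 = (x_2/x_1)·x_1 into the budget: x_1* = M/(p_1 + p_2·(x_2/x_1)).
Numerically x_2/x_1 = 36.482873, so x_1* = 75/(11 + 1·36.482873) = 1.5795.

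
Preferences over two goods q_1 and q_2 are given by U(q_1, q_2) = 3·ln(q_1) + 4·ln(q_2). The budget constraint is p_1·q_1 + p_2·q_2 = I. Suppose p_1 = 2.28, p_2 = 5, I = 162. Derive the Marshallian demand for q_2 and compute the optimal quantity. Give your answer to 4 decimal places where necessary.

Demand: q_1*(p_1,p_2,I) = 3/7·I/p_1 and q_2* = 4/7·I/p_2.
At p_1=2.28, p_2=5, I=162: q_2* = 4/7·162/5 = 18.5143.

q_2* = 18.5143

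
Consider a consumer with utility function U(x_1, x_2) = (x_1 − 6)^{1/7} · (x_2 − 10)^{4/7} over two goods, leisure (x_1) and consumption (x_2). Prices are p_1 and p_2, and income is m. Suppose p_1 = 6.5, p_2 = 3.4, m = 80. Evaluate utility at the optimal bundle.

V = 1.068

MRS = (1/4)·(x_2−10)/(x_1−6). Tangency with p_1/p_2 gives x_2−10 = 4·(p_1/p_2)·(x_1−6).
Substituting into the budget: x_1* = 6 + 0.2·(m − 6·p_1 − 10·p_2)/p_1, and x_2* = 10 + 0.8·(…)/p_2.
Discretionary income = 80 − 6·6.5 − 10·3.4 = 7; x_1* = 6 + 0.2·7/6.5 = 6.2154; x_2* = 10 + 0.8·7/3.4 = 11.6471.
Utility at the optimum: U(6.2154, 11.6471) = 1.068.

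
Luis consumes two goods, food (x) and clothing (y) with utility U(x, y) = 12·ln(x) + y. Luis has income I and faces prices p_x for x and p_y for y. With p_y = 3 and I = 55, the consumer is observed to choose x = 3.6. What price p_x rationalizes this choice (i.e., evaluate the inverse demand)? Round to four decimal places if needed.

Set MRS = p_x/p_y: (12/x)/1 = p_x/p_y.
So x*(p_x,p_y) = 12·p_y/p_x, independent of income; and y* = (I − 12·p_y)/p_y.
Set x* = 3.6 in the demand function and solve for p_x: p_x = 10.

p_x = 10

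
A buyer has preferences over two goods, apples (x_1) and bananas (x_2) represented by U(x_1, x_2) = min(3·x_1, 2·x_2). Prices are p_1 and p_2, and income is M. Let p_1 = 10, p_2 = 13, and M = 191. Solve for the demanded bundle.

x_1* = 6.4746, x_2* = 9.7119

Leontief preferences: the optimum is at the kink where x_1/2 = x_2/3, i.e. x_2 = (3/2)·x_1.
Budget: p_1·x_1 + p_2·(3/2)·x_1 = M, so (2·p_1 + 3·p_2)·x_1 = 2·M.
Demand: x_1*(p_1,p_2,M) = 2·M/(2·p_1 + 3·p_2), x_2* = 3·M/(2·p_1 + 3·p_2).
Here 2·10 + 3·13 = 59, giving x_1* = 6.4746 and x_2* = 9.7119.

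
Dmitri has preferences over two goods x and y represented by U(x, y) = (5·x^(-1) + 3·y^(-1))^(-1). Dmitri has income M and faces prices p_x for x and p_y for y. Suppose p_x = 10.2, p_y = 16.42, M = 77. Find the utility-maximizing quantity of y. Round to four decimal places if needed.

y* = 2.3244

MU_x ∝ 5·x^(-2), MU_y ∝ 3·y^(-2), so MRS = (5/3)·(y/x)^(2) = p_x/p_y.
Hence y/x = ((3/5)·p_x/p_y)^(1/(2)), i.e. raised to the 0.5 power.
Substitute y = (y/x)·x into the budget: x* = M/(p_x + p_y·(y/x)).
Numerically y/x = 0.610505, so x* = 77/(10.2 + 16.42·0.610505) = 3.8073 and y* = 0.610505·3.8073 = 2.3244.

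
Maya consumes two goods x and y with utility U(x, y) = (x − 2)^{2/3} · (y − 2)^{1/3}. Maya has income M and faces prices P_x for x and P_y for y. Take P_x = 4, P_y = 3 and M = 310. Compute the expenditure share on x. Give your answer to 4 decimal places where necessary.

Let x' = x−2, y' = y−2. MRS = 2·y'/x' = P_x/P_y.
After buying the subsistence bundle (2, 2), a share 2/3 of the remaining income goes to x: x* = 2 + 2/3·(M − 2P_x − 2P_y)/P_x.
Discretionary income = 310 − 2·4 − 2·3 = 296; x* = 2 + 2/3·296/4 = 51.3333; y* = 2 + 1/3·296/3 = 34.8889.
Expenditure on x: 4·51.3333 = 205.3333; share = 0.6624.

share on x = 0.6624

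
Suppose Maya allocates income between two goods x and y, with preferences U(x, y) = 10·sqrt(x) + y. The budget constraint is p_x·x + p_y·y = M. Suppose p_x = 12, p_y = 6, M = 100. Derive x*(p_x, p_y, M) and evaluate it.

x* = 6.25

Set MRS = p_x/p_y: 5·x^(−1/2) = p_x/p_y.
Solve: √x = 5·p_y/p_x, so x*(p_x,p_y) = (5·p_y/p_x)², and y* = (M − p_x·x*)/p_y.
Plugging in: x* = (5·6/12)² = 6.25.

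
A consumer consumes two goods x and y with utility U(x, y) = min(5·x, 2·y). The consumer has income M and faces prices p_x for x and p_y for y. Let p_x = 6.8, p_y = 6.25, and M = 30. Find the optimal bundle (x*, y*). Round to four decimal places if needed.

With perfect complements, no substitution: consume in ratio x:y = 2:5.
Budget: p_x·x + p_y·(5/2)·x = M, so (2·p_x + 5·p_y)·x = 2·M.
Demand: x*(p_x,p_y,M) = 2·M/(2·p_x + 5·p_y), y* = 5·M/(2·p_x + 5·p_y).
Here 2·6.8 + 5·6.25 = 44.85, giving x* = 1.3378 and y* = 3.3445.

x* = 1.3378, y* = 3.3445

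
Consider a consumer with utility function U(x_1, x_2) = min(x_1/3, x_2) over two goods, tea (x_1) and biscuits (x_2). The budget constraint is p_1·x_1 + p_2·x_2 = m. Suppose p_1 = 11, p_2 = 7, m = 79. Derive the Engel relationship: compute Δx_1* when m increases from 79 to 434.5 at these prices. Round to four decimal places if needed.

Δx_1* = 26.6625

With perfect complements, no substitution: consume in ratio x_1:x_2 = 3:1.
Budget: p_1·x_1 + p_2·(1/3)·x_1 = m, so (3·p_1 + p_2)·x_1 = 3·m.
Demand: x_1*(p_1,p_2,m) = 3·m/(3·p_1 + p_2), x_2* = m/(3·p_1 + p_2).
Here 3·11 + 7 = 40, giving x_1* = 5.925.
At m' = 434.5: x_1* = 32.5875. Change: 32.5875 − 5.925 = 26.6625.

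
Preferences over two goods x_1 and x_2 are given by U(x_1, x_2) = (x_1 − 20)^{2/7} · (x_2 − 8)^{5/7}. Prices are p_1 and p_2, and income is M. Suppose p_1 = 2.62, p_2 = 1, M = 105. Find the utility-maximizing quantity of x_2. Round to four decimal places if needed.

Let x_1' = x_1−20, x_2' = x_2−8. MRS = (2/5)·x_2'/x_1' = p_1/p_2.
After buying the subsistence bundle (20, 8), a share 2/7 of the remaining income goes to x_1: x_1* = 20 + 2/7·(M − 20p_1 − 8p_2)/p_1.
Discretionary income = 105 − 20·2.62 − 8·1 = 44.6; x_2* = 8 + 5/7·44.6/1 = 39.8571.

x_2* = 39.8571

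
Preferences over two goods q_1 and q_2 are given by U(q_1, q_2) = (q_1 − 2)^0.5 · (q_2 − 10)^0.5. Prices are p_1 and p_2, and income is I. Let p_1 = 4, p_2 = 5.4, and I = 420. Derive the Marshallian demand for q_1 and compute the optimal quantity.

q_1* = 46.75

This is Cobb-Douglas in (q_1−2, q_2−10): tangency gives 0.5·p_2·(q_2−10) = 0.5·p_1·(q_1−2).
After buying the subsistence bundle (2, 10), a share 0.5 of the remaining income goes to q_1: q_1* = 2 + 0.5·(I − 2p_1 − 10p_2)/p_1.
Discretionary income = 420 − 2·4 − 10·5.4 = 358; q_1* = 2 + 0.5·358/4 = 46.75.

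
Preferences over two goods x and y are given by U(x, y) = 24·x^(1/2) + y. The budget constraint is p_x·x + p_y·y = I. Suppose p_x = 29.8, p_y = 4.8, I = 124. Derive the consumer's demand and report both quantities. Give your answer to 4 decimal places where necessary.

Utility is quasi-linear in y; the FOC for x is 12/√x = p_x/p_y.
Solve: √x = 12·p_y/p_x, so x*(p_x,p_y) = (12·p_y/p_x)², and y* = (I − p_x·x*)/p_y.
Plugging in: x* = (12·4.8/29.8)² = 3.736, y* = 2.6387.

x* = 3.736, y* = 2.6387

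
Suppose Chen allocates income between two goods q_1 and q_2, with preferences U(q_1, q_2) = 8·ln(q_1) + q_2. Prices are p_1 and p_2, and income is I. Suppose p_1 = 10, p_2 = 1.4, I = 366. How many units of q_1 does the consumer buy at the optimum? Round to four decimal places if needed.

Set MRS = p_1/p_2: (8/q_1)/1 = p_1/p_2.
So q_1*(p_1,p_2) = 8·p_2/p_1, independent of income; and q_2* = (I − 8·p_2)/p_2.
At the given prices: q_1* = 8·1.4/10 = 1.12.

q_1* = 1.12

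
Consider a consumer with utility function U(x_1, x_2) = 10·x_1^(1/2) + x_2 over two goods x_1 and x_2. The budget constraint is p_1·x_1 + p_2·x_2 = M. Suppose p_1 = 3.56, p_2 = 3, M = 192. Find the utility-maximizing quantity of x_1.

MU_x_1 = 5/√x_1, MU_x_2 = 1. Tangency: 5/√x_1 = p_1/p_2.
Solve: √x_1 = 5·p_2/p_1, so x_1*(p_1,p_2) = (5·p_2/p_1)², and x_2* = (M − p_1·x_1*)/p_2.
Plugging in: x_1* = (5·3/3.56)² = 17.7534.

x_1* = 17.7534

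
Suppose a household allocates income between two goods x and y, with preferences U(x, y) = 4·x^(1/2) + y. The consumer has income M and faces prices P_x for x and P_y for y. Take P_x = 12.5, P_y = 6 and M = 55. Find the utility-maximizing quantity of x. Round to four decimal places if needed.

Set MRS = P_x/P_y: 2·x^(−1/2) = P_x/P_y.
Thus x* = (2·P_y/P_x)² — independent of M — with the rest of income spent on y.
Plugging in: x* = (2·6/12.5)² = 0.9216.

x* = 0.9216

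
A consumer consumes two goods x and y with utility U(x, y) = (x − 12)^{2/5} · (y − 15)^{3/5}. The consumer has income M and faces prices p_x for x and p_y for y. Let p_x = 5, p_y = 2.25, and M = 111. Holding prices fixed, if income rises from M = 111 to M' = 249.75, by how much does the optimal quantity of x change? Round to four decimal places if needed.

Δx* = 11.1

Discretionary income = 111 − 12·5 − 15·2.25 = 17.25; x* = 12 + 0.4·17.25/5 = 13.38.
At M' = 249.75: x* = 24.48. Change: 24.48 − 13.38 = 11.1.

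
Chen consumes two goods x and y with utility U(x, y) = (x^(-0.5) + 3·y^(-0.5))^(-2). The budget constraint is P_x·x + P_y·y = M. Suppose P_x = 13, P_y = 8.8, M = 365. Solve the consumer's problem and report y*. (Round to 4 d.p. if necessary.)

MRS = MU_x/MU_y = (1/3)·(y/x)^(1.5). Set equal to P_x/P_y.
Solve for the ratio: y/x = [3·P_x/P_y]^(2/3).
Substitute y = (y/x)·x into the budget: x* = M/(P_x + P_y·(y/x)).
Numerically y/x = 2.698079, so x* = 365/(13 + 8.8·2.698079) = 9.9338 and y* = 2.698079·9.9338 = 26.8023.

y* = 26.8023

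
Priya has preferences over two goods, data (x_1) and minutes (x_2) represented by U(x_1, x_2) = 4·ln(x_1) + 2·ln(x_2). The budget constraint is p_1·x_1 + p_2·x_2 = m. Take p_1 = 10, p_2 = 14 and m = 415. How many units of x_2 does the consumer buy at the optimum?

x_2* = 9.881

The MRS is 2·x_2/x_1. Set MRS = p_1/p_2.
So 4·p_2·x_2 = 2·p_1·x_1; combined with the budget, a share 2/3 of income goes to x_1.
Demand: x_1*(p_1,p_2,m) = 2/3·m/p_1 and x_2* = 1/3·m/p_2.
At p_1=10, p_2=14, m=415: x_2* = 1/3·415/14 = 9.881.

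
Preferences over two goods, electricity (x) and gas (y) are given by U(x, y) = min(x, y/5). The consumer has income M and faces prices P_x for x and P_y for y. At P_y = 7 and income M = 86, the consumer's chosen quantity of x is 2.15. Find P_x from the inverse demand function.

Leontief preferences: the optimum is at the kink where x/1 = y/5, i.e. y = 5·x.
Budget: P_x·x + P_y·5·x = M, so (P_x + 5·P_y)·x = M.
Demand: x*(P_x,P_y,M) = M/(P_x + 5·P_y), y* = 5·M/(P_x + 5·P_y).
Set x* = 2.15 in the demand function and solve for P_x: P_x = 5.

P_x = 5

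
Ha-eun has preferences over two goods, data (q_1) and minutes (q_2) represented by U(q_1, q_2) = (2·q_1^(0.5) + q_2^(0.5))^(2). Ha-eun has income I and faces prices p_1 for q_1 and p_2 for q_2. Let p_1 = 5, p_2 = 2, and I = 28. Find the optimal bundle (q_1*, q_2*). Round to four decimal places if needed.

From the CES first-order condition, 2·(q_2/q_1)^(0.5) = p_1/p_2.
Solve for the ratio: q_2/q_1 = [(1/2)·p_1/p_2]^(2).
Substitute q_2 = (q_2/q_1)·q_1 into the budget: q_1* = I/(p_1 + p_2·(q_2/q_1)).
Numerically q_2/q_1 = 1.5625, so q_1* = 28/(5 + 2·1.5625) = 3.4462 and q_2* = 1.5625·3.4462 = 5.3846.

q_1* = 3.4462, q_2* = 5.3846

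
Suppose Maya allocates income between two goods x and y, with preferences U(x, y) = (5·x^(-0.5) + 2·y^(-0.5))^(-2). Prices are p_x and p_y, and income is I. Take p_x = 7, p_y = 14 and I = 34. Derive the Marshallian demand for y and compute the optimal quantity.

y* = 0.9864

MU_x ∝ 5·x^(-1.5), MU_y ∝ 2·y^(-1.5), so MRS = (5/2)·(y/x)^(1.5) = p_x/p_y.
Solve for the ratio: y/x = [(2/5)·p_x/p_y]^(2/3).
With the ratio pinned down, the budget gives x* = I/(p_x + p_y·(y/x)) and y* = (y/x)·x*.
Numerically y/x = 0.341995, so x* = 34/(7 + 14·0.341995) = 2.8843 and y* = 0.341995·2.8843 = 0.9864.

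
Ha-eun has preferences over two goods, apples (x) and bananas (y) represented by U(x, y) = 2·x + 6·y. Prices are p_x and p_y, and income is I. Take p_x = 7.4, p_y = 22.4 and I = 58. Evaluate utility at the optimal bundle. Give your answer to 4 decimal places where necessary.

Perfect substitutes: compare marginal utility per dollar. 2/p_x vs 6/p_y → 0.2703 vs 0.2679.
x gives more utility per dollar, so spend all income on x: x* = I/p_x, y* = 0.
Numerically: x* = 7.8378, y* = 0.
Utility at the optimum: U(7.8378, 0) = 15.6757.

V = 15.6757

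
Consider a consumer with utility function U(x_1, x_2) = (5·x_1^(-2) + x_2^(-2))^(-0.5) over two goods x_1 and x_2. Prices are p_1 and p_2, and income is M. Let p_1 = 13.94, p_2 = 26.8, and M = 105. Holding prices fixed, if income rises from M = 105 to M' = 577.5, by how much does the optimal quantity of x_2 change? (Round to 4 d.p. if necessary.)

MU_x_1 ∝ 5·x_1^(-3), MU_x_2 ∝ x_2^(-3), so MRS = 5·(x_2/x_1)^(3) = p_1/p_2.
Hence x_2/x_1 = ((1/5)·p_1/p_2)^(1/(3)), i.e. raised to the 1/3 power.
Substitute x_2 = (x_2/x_1)·x_1 into the budget: x_1* = M/(p_1 + p_2·(x_2/x_1)).
Numerically x_2/x_1 = 0.470312, so x_1* = 105/(13.94 + 26.8·0.470312) = 3.9556 and x_2* = 0.470312·3.9556 = 1.8604.
At M' = 577.5: x_2* = 10.2321. Change: 10.2321 − 1.8604 = 8.3717.

Δx_2* = 8.3717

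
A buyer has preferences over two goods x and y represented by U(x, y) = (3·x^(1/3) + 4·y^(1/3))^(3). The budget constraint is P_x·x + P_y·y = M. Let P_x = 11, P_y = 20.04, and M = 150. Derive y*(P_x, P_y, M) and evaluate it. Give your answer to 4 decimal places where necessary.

From the CES first-order condition, (3/4)·(y/x)^(2/3) = P_x/P_y.
Solve for the ratio: y/x = [(4/3)·P_x/P_y]^(1.5).
Substitute y = (y/x)·x into the budget: x* = M/(P_x + P_y·(y/x)).
Numerically y/x = 0.62611, so x* = 150/(11 + 20.04·0.62611) = 6.3702 and y* = 0.62611·6.3702 = 3.9884.

y* = 3.9884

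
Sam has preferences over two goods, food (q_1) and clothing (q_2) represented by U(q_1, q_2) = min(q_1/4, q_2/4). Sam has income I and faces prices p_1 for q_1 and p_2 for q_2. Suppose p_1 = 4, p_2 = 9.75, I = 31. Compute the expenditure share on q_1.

share on q_1 = 0.2909

With perfect complements, no substitution: consume in ratio q_1:q_2 = 4:4.
Budget: p_1·q_1 + p_2·q_1 = I, so (4·p_1 + 4·p_2)·q_1 = 4·I.
Demand: q_1*(p_1,p_2,I) = 4·I/(4·p_1 + 4·p_2), q_2* = 4·I/(4·p_1 + 4·p_2).
Here 4·4 + 4·9.75 = 55, giving q_1* = 2.2545 and q_2* = 2.2545.
Expenditure on q_1: 4·2.2545 = 9.0182; share = 0.2909.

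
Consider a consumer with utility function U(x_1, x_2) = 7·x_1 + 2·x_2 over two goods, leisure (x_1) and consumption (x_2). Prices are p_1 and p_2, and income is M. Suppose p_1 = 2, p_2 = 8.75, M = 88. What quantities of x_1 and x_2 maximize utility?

x_1* = 44, x_2* = 0

Perfect substitutes: compare marginal utility per dollar. 7/p_1 vs 2/p_2 → 3.5 vs 0.2286.
x_1 gives more utility per dollar, so spend all income on x_1: x_1* = M/p_1, x_2* = 0.
Numerically: x_1* = 44, x_2* = 0.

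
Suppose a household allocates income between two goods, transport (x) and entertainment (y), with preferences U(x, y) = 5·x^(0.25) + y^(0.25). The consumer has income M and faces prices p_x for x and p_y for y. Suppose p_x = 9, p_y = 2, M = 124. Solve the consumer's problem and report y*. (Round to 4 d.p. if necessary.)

y* = 10.0344

MRS = MU_x/MU_y = 5·(y/x)^(0.75). Set equal to p_x/p_y.
Solve for the ratio: y/x = [(1/5)·p_x/p_y]^(4/3).
With the ratio pinned down, the budget gives x* = M/(p_x + p_y·(y/x)) and y* = (y/x)·x*.
Numerically y/x = 0.86894, so x* = 124/(9 + 2·0.86894) = 11.5479 and y* = 0.86894·11.5479 = 10.0344.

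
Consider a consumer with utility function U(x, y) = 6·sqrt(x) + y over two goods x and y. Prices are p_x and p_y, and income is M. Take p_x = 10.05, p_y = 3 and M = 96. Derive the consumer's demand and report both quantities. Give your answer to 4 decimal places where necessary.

MU_x = 3/√x, MU_y = 1. Tangency: 3/√x = p_x/p_y.
Solve: √x = 3·p_y/p_x, so x*(p_x,p_y) = (3·p_y/p_x)², and y* = (M − p_x·x*)/p_y.
Plugging in: x* = (3·3/10.05)² = 0.802, y* = 29.3134.

x* = 0.802, y* = 29.3134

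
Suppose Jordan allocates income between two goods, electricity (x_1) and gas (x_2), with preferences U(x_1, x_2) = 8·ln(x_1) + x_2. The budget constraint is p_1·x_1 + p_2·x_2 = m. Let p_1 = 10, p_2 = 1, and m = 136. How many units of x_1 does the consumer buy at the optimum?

Set MRS = p_1/p_2: (8/x_1)/1 = p_1/p_2.
So x_1*(p_1,p_2) = 8·p_2/p_1, independent of income; and x_2* = (m − 8·p_2)/p_2.
At the given prices: x_1* = 8·1/10 = 0.8.

x_1* = 0.8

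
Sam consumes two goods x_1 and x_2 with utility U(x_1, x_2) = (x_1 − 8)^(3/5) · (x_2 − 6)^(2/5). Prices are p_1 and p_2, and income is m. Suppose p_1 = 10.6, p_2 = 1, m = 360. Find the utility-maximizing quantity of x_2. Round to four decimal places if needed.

Discretionary income = 360 − 8·10.6 − 6·1 = 269.2; x_2* = 6 + 0.4·269.2/1 = 113.68.

x_2* = 113.68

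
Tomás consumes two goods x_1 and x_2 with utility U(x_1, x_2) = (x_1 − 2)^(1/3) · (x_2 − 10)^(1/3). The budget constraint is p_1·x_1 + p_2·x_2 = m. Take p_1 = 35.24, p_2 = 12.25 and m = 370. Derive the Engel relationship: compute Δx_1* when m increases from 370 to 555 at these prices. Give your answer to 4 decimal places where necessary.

MRS = (x_2−10)/(x_1−2). Tangency with p_1/p_2 gives x_2−10 = (p_1/p_2)·(x_1−2).
Substituting into the budget: x_1* = 2 + 0.5·(m − 2·p_1 − 10·p_2)/p_1, and x_2* = 10 + 0.5·(…)/p_2.
Discretionary income = 370 − 2·35.24 − 10·12.25 = 177.02; x_1* = 2 + 0.5·177.02/35.24 = 4.5116.
At m' = 555: x_1* = 7.1365. Change: 7.1365 − 4.5116 = 2.6249.

Δx_1* = 2.6249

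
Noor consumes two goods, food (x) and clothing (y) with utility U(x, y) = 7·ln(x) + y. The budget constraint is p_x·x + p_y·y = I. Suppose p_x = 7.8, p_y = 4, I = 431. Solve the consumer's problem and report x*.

x* = 3.5897

MU_x = 7/x, MU_y = 1. Tangency: 7/x = p_x/p_y.
So x*(p_x,p_y) = 7·p_y/p_x, independent of income; and y* = (I − 7·p_y)/p_y.
At the given prices: x* = 7·4/7.8 = 3.5897.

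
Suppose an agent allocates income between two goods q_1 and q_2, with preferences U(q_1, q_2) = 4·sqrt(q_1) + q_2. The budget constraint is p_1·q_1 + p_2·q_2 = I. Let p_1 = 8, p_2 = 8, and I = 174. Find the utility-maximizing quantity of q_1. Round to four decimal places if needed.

q_1* = 4

Utility is quasi-linear in q_2; the FOC for q_1 is 2/√q_1 = p_1/p_2.
Thus q_1* = (2·p_2/p_1)² — independent of I — with the rest of income spent on q_2.
Plugging in: q_1* = (2·8/8)² = 4.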